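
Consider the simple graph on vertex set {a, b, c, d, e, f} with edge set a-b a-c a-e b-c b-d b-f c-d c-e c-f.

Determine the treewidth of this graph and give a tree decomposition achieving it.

The largest bag has 3 vertices, giving width 2; this decomposition certifies tw(G) ≤ 2. For the lower bound, the 3 vertices {a, c, e} are pairwise adjacent, and any tree decomposition puts a clique entirely inside one bag — forcing width ≥ 2. Hence tw(G) = 2 exactly.

Treewidth 2.
One optimal decomposition is:
Bags: B1 = {a, b, c}  B2 = {a, c, e}  B3 = {b, c, d}  B4 = {b, c, f}
Tree: B1–B2, B1–B3, B1–B4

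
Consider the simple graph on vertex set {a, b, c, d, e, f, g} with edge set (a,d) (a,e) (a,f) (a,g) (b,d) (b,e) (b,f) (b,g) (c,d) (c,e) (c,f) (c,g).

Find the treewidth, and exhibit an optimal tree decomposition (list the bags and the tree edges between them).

Treewidth 3.
One optimal decomposition is:
Bags: B1 = {a, b, c, g}  B2 = {a, b, c, f}  B3 = {a, b, c, d}  B4 = {a, b, c, e}
Tree: B1–B2, B2–B3, B3–B4

Each bag holds 4 vertices, so the decomposition has width 3, which upper-bounds the treewidth. For the lower bound: the 4 vertex sets {a,g}, {b,f}, {c}, {d} are disjoint, each induces a connected subgraph, and every pair is joined by at least one edge of G. Contracting each set to a single vertex therefore yields K_{4} as a minor, and since treewidth is minor-monotone, tw(G) ≥ tw(K_{4}) = 3. Hence tw(G) = 3 exactly.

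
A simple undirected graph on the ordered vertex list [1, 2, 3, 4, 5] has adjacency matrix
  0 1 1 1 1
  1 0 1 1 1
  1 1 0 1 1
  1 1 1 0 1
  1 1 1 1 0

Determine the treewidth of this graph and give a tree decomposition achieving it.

With just one bag of size 5, the width is 5 − 1 = 4, so tw(G) ≤ 4. Conversely, {1, 2, 3, 4, 5} is a clique of size 5, and the vertices of any clique must share a bag in every tree decomposition; so some bag has ≥ 5 vertices and tw(G) ≥ 4. Therefore the treewidth is 4.

Treewidth 4.
One optimal decomposition is:
Bags: B1 = {1, 2, 3, 4, 5}
Tree: (single bag)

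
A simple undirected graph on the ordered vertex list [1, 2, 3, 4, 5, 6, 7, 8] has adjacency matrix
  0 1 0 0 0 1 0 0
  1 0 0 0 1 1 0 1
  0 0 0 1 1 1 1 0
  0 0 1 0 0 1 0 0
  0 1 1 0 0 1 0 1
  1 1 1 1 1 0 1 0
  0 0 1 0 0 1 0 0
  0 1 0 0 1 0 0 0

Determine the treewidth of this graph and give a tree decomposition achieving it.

The largest bag has 3 vertices, giving width 2; this decomposition certifies tw(G) ≤ 2. For the lower bound, the 3 vertices {2, 5, 8} are pairwise adjacent, and any tree decomposition puts a clique entirely inside one bag — forcing width ≥ 2. Combining the bounds, tw(G) = 2.

Treewidth 2.
One optimal decomposition is:
Bags: B1 = {3, 5, 6}  B2 = {2, 5, 6}  B3 = {2, 5, 8}  B4 = {1, 2, 6}  B5 = {3, 6, 7}  B6 = {3, 4, 6}
Tree: B1–B2, B2–B3, B2–B4, B1–B5, B1–B6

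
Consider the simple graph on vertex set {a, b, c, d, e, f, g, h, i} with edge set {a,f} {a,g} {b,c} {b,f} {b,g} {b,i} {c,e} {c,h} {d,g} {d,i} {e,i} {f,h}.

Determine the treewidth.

A width-3 tree decomposition is:
Bags: B1 = {c, d, e, i}  B2 = {b, c, d, i}  B3 = {b, c, d, g}  B4 = {b, c, g, h}  B5 = {b, f, g, h}  B6 = {a, f, g, h}
Tree: B1–B2, B2–B3, B3–B4, B4–B5, B5–B6
The largest bag has 4 vertices, giving width 3; this decomposition certifies tw(G) ≤ 3. For the lower bound: the 4 vertex sets {d,e,i}, {c}, {b}, {a,f,g,h} are disjoint, each induces a connected subgraph, and every pair is joined by at least one edge of G. Contracting each set to a single vertex therefore yields K_{4} as a minor, and since treewidth is minor-monotone, tw(G) ≥ tw(K_{4}) = 3. The upper and lower bounds meet at 3, so that is the treewidth.

3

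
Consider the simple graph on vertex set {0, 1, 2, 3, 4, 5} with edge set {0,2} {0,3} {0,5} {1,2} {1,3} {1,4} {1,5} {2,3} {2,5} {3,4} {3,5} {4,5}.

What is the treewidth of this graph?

3

A width-3 tree decomposition is:
Bags: B1 = {0, 2, 3, 5}  B2 = {1, 2, 3, 5}  B3 = {1, 3, 4, 5}
Tree: B1–B2, B2–B3
Every bag has size at most 4, so the width is 4 − 1 = 3 and tw(G) ≤ 3. For the lower bound, the 4 vertices {0, 2, 3, 5} are pairwise adjacent, and any tree decomposition puts a clique entirely inside one bag — forcing width ≥ 3. Combining the bounds, tw(G) = 3.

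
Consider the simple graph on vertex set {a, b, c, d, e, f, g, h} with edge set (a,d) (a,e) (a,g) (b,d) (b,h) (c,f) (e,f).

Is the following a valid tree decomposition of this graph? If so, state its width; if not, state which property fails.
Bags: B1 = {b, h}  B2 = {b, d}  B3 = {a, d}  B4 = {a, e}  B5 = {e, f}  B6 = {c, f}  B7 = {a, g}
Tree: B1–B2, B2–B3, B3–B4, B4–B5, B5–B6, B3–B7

Checking the three conditions: (i) the bags cover all of {a, b, c, d, e, f, g, h}; (ii) for each edge, some bag contains both endpoints; (iii) the bags containing any fixed vertex form a subtree. All hold, so the decomposition is valid with width 2 − 1 = 1.

Yes; width 1.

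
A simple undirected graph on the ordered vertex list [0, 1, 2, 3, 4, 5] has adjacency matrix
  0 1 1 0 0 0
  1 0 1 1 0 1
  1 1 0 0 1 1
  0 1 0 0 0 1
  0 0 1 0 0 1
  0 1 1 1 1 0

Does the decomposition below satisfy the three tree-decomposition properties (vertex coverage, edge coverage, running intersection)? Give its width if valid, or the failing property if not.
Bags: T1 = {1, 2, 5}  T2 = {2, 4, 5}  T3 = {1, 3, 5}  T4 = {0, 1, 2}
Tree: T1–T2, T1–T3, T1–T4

Yes; width 2.

Vertex coverage: the bags together contain {0, 1, 2, 3, 4, 5}, the full vertex set. Edge coverage: each edge of G has both endpoints in at least one bag. Running intersection: for every vertex, the bags containing it form a connected subtree. All three properties hold, so this is a valid tree decomposition of width max|bag| − 1 = 2, and hence tw(G) ≤ 2.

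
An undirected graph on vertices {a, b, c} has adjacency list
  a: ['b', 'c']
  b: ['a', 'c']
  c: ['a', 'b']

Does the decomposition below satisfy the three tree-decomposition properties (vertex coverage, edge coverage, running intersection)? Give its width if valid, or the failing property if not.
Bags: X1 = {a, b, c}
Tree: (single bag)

Yes; width 2.

Vertex coverage: the bags together contain {a, b, c}, the full vertex set. Edge coverage: each edge of G has both endpoints in at least one bag. Running intersection: for every vertex, the bags containing it form a connected subtree. All three properties hold, so this is a valid tree decomposition of width max|bag| − 1 = 2, and hence tw(G) ≤ 2.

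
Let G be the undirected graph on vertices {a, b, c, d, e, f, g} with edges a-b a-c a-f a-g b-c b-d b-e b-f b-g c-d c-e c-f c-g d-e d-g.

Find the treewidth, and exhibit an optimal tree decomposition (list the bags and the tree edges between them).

Treewidth 3.
One optimal decomposition is:
Bags: B1 = {a, b, c, g}  B2 = {b, c, d, g}  B3 = {b, c, d, e}  B4 = {a, b, c, f}
Tree: B1–B2, B2–B3, B1–B4

Each bag holds 4 vertices, so the decomposition has width 3, which upper-bounds the treewidth. Conversely, {b, c, d, g} is a clique of size 4, and the vertices of any clique must share a bag in every tree decomposition; so some bag has ≥ 4 vertices and tw(G) ≥ 3. Combining the bounds, tw(G) = 3.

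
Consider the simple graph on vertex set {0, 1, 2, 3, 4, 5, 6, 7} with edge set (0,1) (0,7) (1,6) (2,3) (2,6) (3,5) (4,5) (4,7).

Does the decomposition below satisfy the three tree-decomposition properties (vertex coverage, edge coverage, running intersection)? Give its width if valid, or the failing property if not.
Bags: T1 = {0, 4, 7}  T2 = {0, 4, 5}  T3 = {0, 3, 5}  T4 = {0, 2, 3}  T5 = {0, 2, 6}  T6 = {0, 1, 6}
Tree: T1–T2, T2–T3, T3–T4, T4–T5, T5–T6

Every vertex of G appears in some bag (union = {0, 1, 2, 3, 4, 5, 6, 7}); every edge is covered by a bag; and for each vertex v the set of bags containing v is connected in the bag tree. The decomposition is therefore valid. The largest bag has 3 vertices, so the width is 2.

Yes; width 2.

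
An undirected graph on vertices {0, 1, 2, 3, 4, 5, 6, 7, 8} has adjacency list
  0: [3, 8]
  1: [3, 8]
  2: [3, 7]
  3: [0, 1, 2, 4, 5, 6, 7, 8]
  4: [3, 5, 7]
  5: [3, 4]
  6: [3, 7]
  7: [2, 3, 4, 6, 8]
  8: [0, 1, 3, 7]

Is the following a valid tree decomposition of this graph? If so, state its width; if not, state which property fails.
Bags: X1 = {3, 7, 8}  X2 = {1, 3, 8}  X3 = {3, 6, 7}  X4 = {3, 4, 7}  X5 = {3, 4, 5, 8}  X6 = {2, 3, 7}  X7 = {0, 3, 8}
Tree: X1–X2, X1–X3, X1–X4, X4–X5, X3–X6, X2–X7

No — bags containing vertex 8 are not connected in the tree.

A tree decomposition must satisfy three properties: every vertex lies in some bag; for every edge, both endpoints lie together in some bag; and for every vertex, the bags containing it form a connected subtree. Here bags containing vertex 8 are not connected in the tree, so the decomposition is invalid.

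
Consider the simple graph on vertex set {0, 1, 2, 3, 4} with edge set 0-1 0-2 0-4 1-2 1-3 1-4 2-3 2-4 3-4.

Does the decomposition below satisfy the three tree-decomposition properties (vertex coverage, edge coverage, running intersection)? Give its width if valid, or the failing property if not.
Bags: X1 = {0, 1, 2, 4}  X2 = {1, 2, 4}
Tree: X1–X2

No — vertex 3 appears in no bag.

A tree decomposition must satisfy three properties: every vertex lies in some bag; for every edge, both endpoints lie together in some bag; and for every vertex, the bags containing it form a connected subtree. Here vertex 3 appears in no bag, so the decomposition is invalid.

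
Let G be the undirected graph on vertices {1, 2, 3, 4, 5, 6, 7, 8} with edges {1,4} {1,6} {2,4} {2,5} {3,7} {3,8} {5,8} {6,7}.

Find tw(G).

2

A width-2 tree decomposition is:
Bags: B1 = {3, 7, 8}  B2 = {6, 7, 8}  B3 = {1, 6, 8}  B4 = {1, 4, 8}  B5 = {2, 4, 8}  B6 = {2, 5, 8}
Tree: B1–B2, B2–B3, B3–B4, B4–B5, B5–B6
Each bag holds 3 vertices, so the decomposition has width 2, which upper-bounds the treewidth. The edges 8–3–7–6–1–4–2–5–8 form a cycle, so G is not a tree and its treewidth is at least 2. Therefore the treewidth is 2.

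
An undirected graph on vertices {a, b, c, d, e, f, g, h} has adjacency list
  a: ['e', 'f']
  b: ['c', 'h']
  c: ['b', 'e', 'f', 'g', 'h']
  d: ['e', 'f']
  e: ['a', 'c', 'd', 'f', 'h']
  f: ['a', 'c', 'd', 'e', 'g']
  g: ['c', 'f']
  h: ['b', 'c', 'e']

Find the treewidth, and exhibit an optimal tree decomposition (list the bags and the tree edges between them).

Treewidth 2.
One such decomposition:
Bags: B1 = {c, e, f}  B2 = {c, e, h}  B3 = {a, e, f}  B4 = {b, c, h}  B5 = {c, f, g}  B6 = {d, e, f}
Tree: B1–B2, B1–B3, B2–B4, B1–B5, B3–B6

Each bag holds 3 vertices, so the decomposition has width 2, which upper-bounds the treewidth. On the other hand G contains the 3-clique {c, e, h}. A clique must lie in a single bag of any decomposition, so no decomposition can have width below 2. Hence tw(G) = 2 exactly.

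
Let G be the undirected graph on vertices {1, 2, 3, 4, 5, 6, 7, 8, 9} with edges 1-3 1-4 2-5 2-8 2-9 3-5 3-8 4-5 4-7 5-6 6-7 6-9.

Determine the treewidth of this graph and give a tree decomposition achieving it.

Treewidth 3.
One optimal decomposition is:
Bags: B1 = {4, 6, 7, 9}  B2 = {4, 5, 6, 9}  B3 = {2, 4, 5, 9}  B4 = {1, 2, 4, 5}  B5 = {1, 2, 3, 5}  B6 = {1, 2, 3, 8}
Tree: B1–B2, B2–B3, B3–B4, B4–B5, B5–B6

Every bag has size at most 4, so the width is 4 − 1 = 3 and tw(G) ≤ 3. For the lower bound: the 4 vertex sets {6,7,9}, {4}, {5}, {1,2,3,8} are disjoint, each induces a connected subgraph, and every pair is joined by at least one edge of G. Contracting each set to a single vertex therefore yields K_{4} as a minor, and since treewidth is minor-monotone, tw(G) ≥ tw(K_{4}) = 3. Hence tw(G) = 3 exactly.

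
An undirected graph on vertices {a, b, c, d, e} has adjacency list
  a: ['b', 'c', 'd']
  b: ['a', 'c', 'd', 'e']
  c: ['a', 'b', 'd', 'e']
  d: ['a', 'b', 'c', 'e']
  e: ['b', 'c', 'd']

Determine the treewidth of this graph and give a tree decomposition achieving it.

Treewidth 3.
One such decomposition:
Bags: B1 = {a, b, c, d}  B2 = {b, c, d, e}
Tree: B1–B2

The largest bag has 4 vertices, giving width 3; this decomposition certifies tw(G) ≤ 3. On the other hand G contains the 4-clique {b, c, d, e}. A clique must lie in a single bag of any decomposition, so no decomposition can have width below 3. Combining the bounds, tw(G) = 3.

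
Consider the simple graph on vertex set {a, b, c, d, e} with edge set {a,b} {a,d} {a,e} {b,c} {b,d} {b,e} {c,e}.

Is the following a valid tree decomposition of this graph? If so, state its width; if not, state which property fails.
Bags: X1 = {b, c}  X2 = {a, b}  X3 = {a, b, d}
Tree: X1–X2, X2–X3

No — vertex e appears in no bag.

A tree decomposition must satisfy three properties: every vertex lies in some bag; for every edge, both endpoints lie together in some bag; and for every vertex, the bags containing it form a connected subtree. Here vertex e appears in no bag, so the decomposition is invalid.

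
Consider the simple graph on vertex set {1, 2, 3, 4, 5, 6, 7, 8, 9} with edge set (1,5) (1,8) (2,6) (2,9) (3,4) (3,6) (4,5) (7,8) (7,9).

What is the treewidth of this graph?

A width-2 tree decomposition is:
Bags: B1 = {3, 4, 6}  B2 = {4, 5, 6}  B3 = {1, 5, 6}  B4 = {1, 6, 8}  B5 = {6, 7, 8}  B6 = {6, 7, 9}  B7 = {2, 6, 9}
Tree: B1–B2, B2–B3, B3–B4, B4–B5, B5–B6, B6–B7
Each bag holds 3 vertices, so the decomposition has width 2, which upper-bounds the treewidth. Since 6–3–4–5–1–8–7–9–2–6 is a cycle in G, G is not acyclic. Forests are exactly the graphs of treewidth ≤ 1, so tw(G) ≥ 2. Hence tw(G) = 2 exactly.

2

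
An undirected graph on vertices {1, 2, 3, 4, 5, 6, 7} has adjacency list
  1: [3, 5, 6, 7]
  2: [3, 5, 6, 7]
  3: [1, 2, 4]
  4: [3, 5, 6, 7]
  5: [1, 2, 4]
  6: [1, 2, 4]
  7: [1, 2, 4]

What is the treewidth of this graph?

A width-3 tree decomposition is:
Bags: B1 = {1, 2, 3, 4}  B2 = {1, 2, 4, 7}  B3 = {1, 2, 4, 5}  B4 = {1, 2, 4, 6}
Tree: B1–B2, B2–B3, B3–B4
The largest bag has 4 vertices, giving width 3; this decomposition certifies tw(G) ≤ 3. For the lower bound: the 4 vertex sets {3,4}, {2,7}, {1}, {5} are disjoint, each induces a connected subgraph, and every pair is joined by at least one edge of G. Contracting each set to a single vertex therefore yields K_{4} as a minor, and since treewidth is minor-monotone, tw(G) ≥ tw(K_{4}) = 3. The upper and lower bounds meet at 3, so that is the treewidth.

3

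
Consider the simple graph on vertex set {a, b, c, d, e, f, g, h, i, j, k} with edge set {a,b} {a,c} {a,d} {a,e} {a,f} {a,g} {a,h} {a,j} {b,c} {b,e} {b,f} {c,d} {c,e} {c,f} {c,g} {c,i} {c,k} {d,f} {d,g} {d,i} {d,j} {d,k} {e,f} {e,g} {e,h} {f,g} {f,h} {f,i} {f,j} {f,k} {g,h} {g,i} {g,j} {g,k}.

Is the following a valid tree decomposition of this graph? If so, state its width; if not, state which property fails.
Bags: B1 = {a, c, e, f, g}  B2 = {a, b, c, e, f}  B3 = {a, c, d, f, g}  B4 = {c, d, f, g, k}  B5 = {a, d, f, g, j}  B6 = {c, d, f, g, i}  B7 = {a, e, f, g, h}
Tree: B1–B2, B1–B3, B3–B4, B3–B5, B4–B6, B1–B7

Every vertex of G appears in some bag (union = {a, b, c, d, e, f, g, h, i, j, k}); every edge is covered by a bag; and for each vertex v the set of bags containing v is connected in the bag tree. The decomposition is therefore valid. The largest bag has 5 vertices, so the width is 4.

Yes; width 4.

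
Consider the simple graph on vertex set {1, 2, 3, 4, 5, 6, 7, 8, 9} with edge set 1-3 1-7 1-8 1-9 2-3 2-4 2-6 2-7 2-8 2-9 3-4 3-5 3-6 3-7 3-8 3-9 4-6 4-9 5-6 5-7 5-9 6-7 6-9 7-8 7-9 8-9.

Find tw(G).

A width-4 tree decomposition is:
Bags: B1 = {3, 5, 6, 7, 9}  B2 = {2, 3, 6, 7, 9}  B3 = {2, 3, 7, 8, 9}  B4 = {1, 3, 7, 8, 9}  B5 = {2, 3, 4, 6, 9}
Tree: B1–B2, B2–B3, B3–B4, B2–B5
Each bag holds 5 vertices, so the decomposition has width 4, which upper-bounds the treewidth. Conversely, {2, 3, 4, 6, 9} is a clique of size 5, and the vertices of any clique must share a bag in every tree decomposition; so some bag has ≥ 5 vertices and tw(G) ≥ 4. Hence tw(G) = 4 exactly.

4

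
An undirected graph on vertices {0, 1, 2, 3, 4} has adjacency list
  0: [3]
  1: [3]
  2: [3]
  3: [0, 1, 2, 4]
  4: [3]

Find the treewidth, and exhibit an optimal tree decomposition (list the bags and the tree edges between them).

Each bag holds 2 vertices, so the decomposition has width 1, which upper-bounds the treewidth. Any graph with an edge has treewidth ≥ 1, and G has the edge 0–3. Therefore the treewidth is 1.

Treewidth 1.
One optimal decomposition is:
Bags: B1 = {0, 3}  B2 = {3, 4}  B3 = {2, 3}  B4 = {1, 3}
Tree: B1–B2, B1–B3, B1–B4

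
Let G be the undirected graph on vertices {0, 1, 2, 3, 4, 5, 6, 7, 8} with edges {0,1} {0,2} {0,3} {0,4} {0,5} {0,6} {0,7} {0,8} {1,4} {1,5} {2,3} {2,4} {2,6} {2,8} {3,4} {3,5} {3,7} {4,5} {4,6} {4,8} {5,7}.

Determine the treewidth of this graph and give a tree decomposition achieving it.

Every bag has size at most 4, so the width is 4 − 1 = 3 and tw(G) ≤ 3. For the lower bound, the 4 vertices {0, 1, 4, 5} are pairwise adjacent, and any tree decomposition puts a clique entirely inside one bag — forcing width ≥ 3. The upper and lower bounds meet at 3, so that is the treewidth.

Treewidth 3.
One optimal decomposition is:
Bags: B1 = {0, 2, 3, 4}  B2 = {0, 3, 4, 5}  B3 = {0, 2, 4, 6}  B4 = {0, 2, 4, 8}  B5 = {0, 3, 5, 7}  B6 = {0, 1, 4, 5}
Tree: B1–B2, B1–B3, B1–B4, B2–B5, B2–B6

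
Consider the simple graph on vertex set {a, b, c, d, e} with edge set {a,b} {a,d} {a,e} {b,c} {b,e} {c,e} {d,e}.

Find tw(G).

A width-2 tree decomposition is:
Bags: B1 = {b, c, e}  B2 = {a, b, e}  B3 = {a, d, e}
Tree: B1–B2, B2–B3
Each bag holds 3 vertices, so the decomposition has width 2, which upper-bounds the treewidth. For the lower bound, the 3 vertices {b, c, e} are pairwise adjacent, and any tree decomposition puts a clique entirely inside one bag — forcing width ≥ 2. Therefore the treewidth is 2.

2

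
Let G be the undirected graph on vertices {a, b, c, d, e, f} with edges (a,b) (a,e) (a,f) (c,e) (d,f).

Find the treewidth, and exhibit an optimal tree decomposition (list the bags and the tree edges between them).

Treewidth 1.
One optimal decomposition is:
Bags: B1 = {a, e}  B2 = {a, f}  B3 = {a, b}  B4 = {c, e}  B5 = {d, f}
Tree: B1–B2, B2–B3, B1–B4, B2–B5

Every bag has size at most 2, so the width is 2 − 1 = 1 and tw(G) ≤ 1. Any graph with an edge has treewidth ≥ 1, and G has the edge a–e. Therefore the treewidth is 1.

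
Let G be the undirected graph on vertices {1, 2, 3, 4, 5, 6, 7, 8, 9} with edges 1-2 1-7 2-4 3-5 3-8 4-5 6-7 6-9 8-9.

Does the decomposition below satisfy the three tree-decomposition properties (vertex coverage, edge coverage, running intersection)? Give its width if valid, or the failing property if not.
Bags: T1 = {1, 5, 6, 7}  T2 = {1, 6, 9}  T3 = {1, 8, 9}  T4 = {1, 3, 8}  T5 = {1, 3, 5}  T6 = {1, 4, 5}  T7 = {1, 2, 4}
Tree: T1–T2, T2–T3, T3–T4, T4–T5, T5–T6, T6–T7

No — bags containing vertex 5 are not connected in the tree.

A tree decomposition must satisfy three properties: every vertex lies in some bag; for every edge, both endpoints lie together in some bag; and for every vertex, the bags containing it form a connected subtree. Here bags containing vertex 5 are not connected in the tree, so the decomposition is invalid.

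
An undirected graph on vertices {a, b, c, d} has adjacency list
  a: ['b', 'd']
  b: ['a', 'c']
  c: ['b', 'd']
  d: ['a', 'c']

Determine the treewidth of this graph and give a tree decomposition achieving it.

Treewidth 2.
One optimal decomposition is:
Bags: B1 = {b, c, d}  B2 = {a, b, d}
Tree: B1–B2

Each bag holds 3 vertices, so the decomposition has width 2, which upper-bounds the treewidth. Since b–c–d–a–b is a cycle in G, G is not acyclic. Forests are exactly the graphs of treewidth ≤ 1, so tw(G) ≥ 2. Hence tw(G) = 2 exactly.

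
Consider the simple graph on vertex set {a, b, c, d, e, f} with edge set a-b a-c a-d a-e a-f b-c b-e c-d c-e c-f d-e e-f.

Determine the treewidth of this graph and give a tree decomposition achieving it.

Each bag holds 4 vertices, so the decomposition has width 3, which upper-bounds the treewidth. On the other hand G contains the 4-clique {a, c, d, e}. A clique must lie in a single bag of any decomposition, so no decomposition can have width below 3. The upper and lower bounds meet at 3, so that is the treewidth.

Treewidth 3.
One such decomposition:
Bags: B1 = {a, b, c, e}  B2 = {a, c, d, e}  B3 = {a, c, e, f}
Tree: B1–B2, B2–B3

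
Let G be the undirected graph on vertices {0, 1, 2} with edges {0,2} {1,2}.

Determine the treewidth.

A width-1 tree decomposition is:
Bags: B1 = {0, 2}  B2 = {1, 2}
Tree: B1–B2
Each bag holds 2 vertices, so the decomposition has width 1, which upper-bounds the treewidth. Any graph with an edge has treewidth ≥ 1, and G has the edge 0–2. Hence tw(G) = 1 exactly.

1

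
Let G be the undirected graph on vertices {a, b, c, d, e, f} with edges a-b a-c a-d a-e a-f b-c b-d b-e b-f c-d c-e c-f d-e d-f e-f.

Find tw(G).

A width-5 tree decomposition is:
Bags: B1 = {a, b, c, d, e, f}
Tree: (single bag)
A single bag containing all 6 vertices is trivially a valid decomposition of width 5. On the other hand G contains the 6-clique {a, b, c, d, e, f}. A clique must lie in a single bag of any decomposition, so no decomposition can have width below 5. Hence tw(G) = 5 exactly.

5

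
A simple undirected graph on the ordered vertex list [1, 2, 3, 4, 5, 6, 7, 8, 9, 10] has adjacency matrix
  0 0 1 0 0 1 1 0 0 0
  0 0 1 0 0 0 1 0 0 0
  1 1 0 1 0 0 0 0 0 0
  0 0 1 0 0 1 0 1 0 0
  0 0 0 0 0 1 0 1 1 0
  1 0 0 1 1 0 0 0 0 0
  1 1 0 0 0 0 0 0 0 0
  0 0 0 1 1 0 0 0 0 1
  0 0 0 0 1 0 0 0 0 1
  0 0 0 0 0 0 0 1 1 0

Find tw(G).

2

A width-2 tree decomposition is:
Bags: B1 = {2, 3, 7}  B2 = {1, 3, 7}  B3 = {1, 3, 4}  B4 = {1, 4, 6}  B5 = {4, 6, 8}  B6 = {5, 6, 8}  B7 = {5, 8, 10}  B8 = {5, 9, 10}
Tree: B1–B2, B2–B3, B3–B4, B4–B5, B5–B6, B6–B7, B7–B8
Every bag has size at most 3, so the width is 3 − 1 = 2 and tw(G) ≤ 2. The edges 2–7–1–3–2 form a cycle, so G is not a tree and its treewidth is at least 2. Combining the bounds, tw(G) = 2.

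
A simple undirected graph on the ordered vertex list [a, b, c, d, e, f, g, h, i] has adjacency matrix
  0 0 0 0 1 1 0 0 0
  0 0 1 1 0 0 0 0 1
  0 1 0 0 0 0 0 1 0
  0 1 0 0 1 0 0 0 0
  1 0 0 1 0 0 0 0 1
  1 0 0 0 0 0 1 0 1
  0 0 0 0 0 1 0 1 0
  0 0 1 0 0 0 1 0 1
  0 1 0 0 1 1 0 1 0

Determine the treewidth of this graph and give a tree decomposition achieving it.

The largest bag has 4 vertices, giving width 3; this decomposition certifies tw(G) ≤ 3. For the lower bound: the 4 vertex sets {b,c,d}, {e}, {i}, {a,f,g,h} are disjoint, each induces a connected subgraph, and every pair is joined by at least one edge of G. Contracting each set to a single vertex therefore yields K_{4} as a minor, and since treewidth is minor-monotone, tw(G) ≥ tw(K_{4}) = 3. Therefore the treewidth is 3.

Treewidth 3.
One such decomposition:
Bags: B1 = {b, c, d, e}  B2 = {b, c, e, i}  B3 = {c, e, h, i}  B4 = {a, e, h, i}  B5 = {a, f, h, i}  B6 = {a, f, g, h}
Tree: B1–B2, B2–B3, B3–B4, B4–B5, B5–B6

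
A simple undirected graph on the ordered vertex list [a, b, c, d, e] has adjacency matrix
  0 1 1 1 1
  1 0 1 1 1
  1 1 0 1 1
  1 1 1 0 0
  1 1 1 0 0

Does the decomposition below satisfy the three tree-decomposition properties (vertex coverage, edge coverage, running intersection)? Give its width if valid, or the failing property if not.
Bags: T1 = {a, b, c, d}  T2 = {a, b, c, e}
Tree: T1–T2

Checking the three conditions: (i) the bags cover all of {a, b, c, d, e}; (ii) for each edge, some bag contains both endpoints; (iii) the bags containing any fixed vertex form a subtree. All hold, so the decomposition is valid with width 4 − 1 = 3.

Yes; width 3.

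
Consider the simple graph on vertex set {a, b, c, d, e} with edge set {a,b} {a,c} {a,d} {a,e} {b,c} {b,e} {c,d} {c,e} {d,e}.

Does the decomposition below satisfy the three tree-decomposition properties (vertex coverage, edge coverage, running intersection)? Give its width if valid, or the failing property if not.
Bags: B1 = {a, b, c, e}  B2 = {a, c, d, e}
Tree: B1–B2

Checking the three conditions: (i) the bags cover all of {a, b, c, d, e}; (ii) for each edge, some bag contains both endpoints; (iii) the bags containing any fixed vertex form a subtree. All hold, so the decomposition is valid with width 4 − 1 = 3.

Yes; width 3.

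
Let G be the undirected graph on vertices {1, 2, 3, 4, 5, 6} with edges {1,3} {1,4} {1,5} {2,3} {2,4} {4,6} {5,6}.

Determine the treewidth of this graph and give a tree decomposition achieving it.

Treewidth 2.
Bags: B1 = {4, 5, 6}  B2 = {1, 4, 5}  B3 = {1, 2, 4}  B4 = {1, 2, 3}
Tree: B1–B2, B2–B3, B3–B4

Every bag has size at most 3, so the width is 3 − 1 = 2 and tw(G) ≤ 2. Since 6–5–1–4–6 is a cycle in G, G is not acyclic. Forests are exactly the graphs of treewidth ≤ 1, so tw(G) ≥ 2. Combining the bounds, tw(G) = 2.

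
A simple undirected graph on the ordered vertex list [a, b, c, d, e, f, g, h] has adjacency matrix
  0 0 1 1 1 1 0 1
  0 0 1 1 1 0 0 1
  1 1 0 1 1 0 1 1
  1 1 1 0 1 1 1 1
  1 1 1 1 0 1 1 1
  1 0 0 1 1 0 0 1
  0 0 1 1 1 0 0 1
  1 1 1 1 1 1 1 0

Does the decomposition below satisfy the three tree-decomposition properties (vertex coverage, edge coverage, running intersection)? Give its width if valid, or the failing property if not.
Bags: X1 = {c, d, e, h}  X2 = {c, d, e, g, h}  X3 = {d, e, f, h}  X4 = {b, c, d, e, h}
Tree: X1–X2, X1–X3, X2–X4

No — vertex a appears in no bag.

A tree decomposition must satisfy three properties: every vertex lies in some bag; for every edge, both endpoints lie together in some bag; and for every vertex, the bags containing it form a connected subtree. Here vertex a appears in no bag, so the decomposition is invalid.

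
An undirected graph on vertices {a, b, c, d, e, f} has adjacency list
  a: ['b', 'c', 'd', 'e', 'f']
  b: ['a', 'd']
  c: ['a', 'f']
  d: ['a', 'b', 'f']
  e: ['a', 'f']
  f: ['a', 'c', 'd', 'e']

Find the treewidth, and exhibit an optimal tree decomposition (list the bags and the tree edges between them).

Treewidth 2.
One optimal decomposition is:
Bags: B1 = {a, d, f}  B2 = {a, c, f}  B3 = {a, e, f}  B4 = {a, b, d}
Tree: B1–B2, B2–B3, B1–B4

The largest bag has 3 vertices, giving width 2; this decomposition certifies tw(G) ≤ 2. On the other hand G contains the 3-clique {a, d, f}. A clique must lie in a single bag of any decomposition, so no decomposition can have width below 2. Hence tw(G) = 2 exactly.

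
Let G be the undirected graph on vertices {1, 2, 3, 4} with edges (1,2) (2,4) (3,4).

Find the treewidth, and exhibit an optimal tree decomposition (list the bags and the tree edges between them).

Treewidth 1.
One such decomposition:
Bags: B1 = {1, 2}  B2 = {2, 4}  B3 = {3, 4}
Tree: B1–B2, B2–B3

The largest bag has 2 vertices, giving width 1; this decomposition certifies tw(G) ≤ 1. G has an edge, so its treewidth is at least 1. Combining the bounds, tw(G) = 1.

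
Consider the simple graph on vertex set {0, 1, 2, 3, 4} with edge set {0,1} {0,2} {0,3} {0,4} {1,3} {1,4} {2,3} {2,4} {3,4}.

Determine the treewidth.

A width-3 tree decomposition is:
Bags: B1 = {0, 1, 3, 4}  B2 = {0, 2, 3, 4}
Tree: B1–B2
Each bag holds 4 vertices, so the decomposition has width 3, which upper-bounds the treewidth. Conversely, {0, 1, 3, 4} is a clique of size 4, and the vertices of any clique must share a bag in every tree decomposition; so some bag has ≥ 4 vertices and tw(G) ≥ 3. The upper and lower bounds meet at 3, so that is the treewidth.

3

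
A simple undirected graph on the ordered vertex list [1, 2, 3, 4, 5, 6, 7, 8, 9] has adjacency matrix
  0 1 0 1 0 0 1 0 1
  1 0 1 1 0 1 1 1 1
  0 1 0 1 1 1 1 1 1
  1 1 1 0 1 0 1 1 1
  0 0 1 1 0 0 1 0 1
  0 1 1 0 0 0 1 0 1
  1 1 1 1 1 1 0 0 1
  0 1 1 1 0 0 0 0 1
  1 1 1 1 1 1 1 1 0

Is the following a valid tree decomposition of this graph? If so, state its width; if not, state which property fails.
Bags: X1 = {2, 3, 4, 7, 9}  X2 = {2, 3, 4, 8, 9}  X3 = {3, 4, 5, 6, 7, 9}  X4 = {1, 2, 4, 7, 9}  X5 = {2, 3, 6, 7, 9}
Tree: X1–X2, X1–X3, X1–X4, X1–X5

A tree decomposition must satisfy three properties: every vertex lies in some bag; for every edge, both endpoints lie together in some bag; and for every vertex, the bags containing it form a connected subtree. Here bags containing vertex 6 are not connected in the tree, so the decomposition is invalid.

No — bags containing vertex 6 are not connected in the tree.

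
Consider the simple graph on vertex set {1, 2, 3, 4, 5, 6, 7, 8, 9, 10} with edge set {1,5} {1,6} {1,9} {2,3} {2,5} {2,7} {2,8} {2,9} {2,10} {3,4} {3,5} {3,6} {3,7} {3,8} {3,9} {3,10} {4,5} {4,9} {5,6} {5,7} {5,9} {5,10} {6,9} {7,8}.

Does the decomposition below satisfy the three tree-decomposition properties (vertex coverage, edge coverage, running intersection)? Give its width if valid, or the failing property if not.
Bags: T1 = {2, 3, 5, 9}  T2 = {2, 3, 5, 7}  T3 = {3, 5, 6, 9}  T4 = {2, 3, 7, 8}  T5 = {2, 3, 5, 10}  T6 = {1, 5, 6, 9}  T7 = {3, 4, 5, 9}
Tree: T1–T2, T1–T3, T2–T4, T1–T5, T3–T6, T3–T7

Yes; width 3.

Checking the three conditions: (i) the bags cover all of {1, 2, 3, 4, 5, 6, 7, 8, 9, 10}; (ii) for each edge, some bag contains both endpoints; (iii) the bags containing any fixed vertex form a subtree. All hold, so the decomposition is valid with width 4 − 1 = 3.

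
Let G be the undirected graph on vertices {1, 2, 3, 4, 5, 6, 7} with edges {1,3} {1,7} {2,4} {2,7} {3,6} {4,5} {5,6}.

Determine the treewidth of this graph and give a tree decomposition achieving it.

Each bag holds 3 vertices, so the decomposition has width 2, which upper-bounds the treewidth. The edges 7–2–4–5–6–3–1–7 form a cycle, so G is not a tree and its treewidth is at least 2. Hence tw(G) = 2 exactly.

Treewidth 2.
One such decomposition:
Bags: B1 = {2, 4, 7}  B2 = {4, 5, 7}  B3 = {5, 6, 7}  B4 = {3, 6, 7}  B5 = {1, 3, 7}
Tree: B1–B2, B2–B3, B3–B4, B4–B5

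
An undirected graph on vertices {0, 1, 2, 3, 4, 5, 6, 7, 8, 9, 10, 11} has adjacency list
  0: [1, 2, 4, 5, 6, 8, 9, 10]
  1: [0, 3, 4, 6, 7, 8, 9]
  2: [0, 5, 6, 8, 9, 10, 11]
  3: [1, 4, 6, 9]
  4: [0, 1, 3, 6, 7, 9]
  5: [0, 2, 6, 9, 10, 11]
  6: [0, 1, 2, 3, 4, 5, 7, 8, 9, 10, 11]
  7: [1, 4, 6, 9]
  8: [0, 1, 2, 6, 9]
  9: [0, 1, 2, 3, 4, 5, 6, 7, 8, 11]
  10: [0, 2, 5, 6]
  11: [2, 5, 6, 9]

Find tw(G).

4

A width-4 tree decomposition is:
Bags: B1 = {0, 2, 6, 8, 9}  B2 = {0, 1, 6, 8, 9}  B3 = {0, 1, 4, 6, 9}  B4 = {0, 2, 5, 6, 9}  B5 = {1, 4, 6, 7, 9}  B6 = {2, 5, 6, 9, 11}  B7 = {1, 3, 4, 6, 9}  B8 = {0, 2, 5, 6, 10}
Tree: B1–B2, B2–B3, B1–B4, B3–B5, B4–B6, B5–B7, B4–B8
Each bag holds 5 vertices, so the decomposition has width 4, which upper-bounds the treewidth. For the lower bound, the 5 vertices {0, 1, 6, 8, 9} are pairwise adjacent, and any tree decomposition puts a clique entirely inside one bag — forcing width ≥ 4. Hence tw(G) = 4 exactly.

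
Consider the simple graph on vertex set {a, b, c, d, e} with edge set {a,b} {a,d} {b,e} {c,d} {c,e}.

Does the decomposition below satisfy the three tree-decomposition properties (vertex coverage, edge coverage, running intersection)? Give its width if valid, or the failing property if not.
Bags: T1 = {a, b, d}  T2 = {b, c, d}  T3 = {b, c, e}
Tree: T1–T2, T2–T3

Yes; width 2.

Vertex coverage: the bags together contain {a, b, c, d, e}, the full vertex set. Edge coverage: each edge of G has both endpoints in at least one bag. Running intersection: for every vertex, the bags containing it form a connected subtree. All three properties hold, so this is a valid tree decomposition of width max|bag| − 1 = 2, and hence tw(G) ≤ 2.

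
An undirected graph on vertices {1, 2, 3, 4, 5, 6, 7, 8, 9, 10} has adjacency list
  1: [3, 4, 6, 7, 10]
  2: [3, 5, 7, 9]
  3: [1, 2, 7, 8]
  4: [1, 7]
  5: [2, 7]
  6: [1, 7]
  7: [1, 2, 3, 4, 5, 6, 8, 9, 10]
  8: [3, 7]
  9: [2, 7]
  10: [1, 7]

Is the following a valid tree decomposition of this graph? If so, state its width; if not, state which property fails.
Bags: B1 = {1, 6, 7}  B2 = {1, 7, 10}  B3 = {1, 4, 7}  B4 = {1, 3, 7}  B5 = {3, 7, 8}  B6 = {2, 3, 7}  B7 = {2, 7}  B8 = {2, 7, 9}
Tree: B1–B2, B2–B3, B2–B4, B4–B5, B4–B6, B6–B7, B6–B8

No — vertex 5 appears in no bag.

A tree decomposition must satisfy three properties: every vertex lies in some bag; for every edge, both endpoints lie together in some bag; and for every vertex, the bags containing it form a connected subtree. Here vertex 5 appears in no bag, so the decomposition is invalid.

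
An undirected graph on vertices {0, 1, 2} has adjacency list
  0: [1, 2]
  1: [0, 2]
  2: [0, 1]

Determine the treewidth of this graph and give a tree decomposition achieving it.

A single bag containing all 3 vertices is trivially a valid decomposition of width 2. For the lower bound, the 3 vertices {0, 1, 2} are pairwise adjacent, and any tree decomposition puts a clique entirely inside one bag — forcing width ≥ 2. The upper and lower bounds meet at 2, so that is the treewidth.

Treewidth 2.
One optimal decomposition is:
Bags: B1 = {0, 1, 2}
Tree: (single bag)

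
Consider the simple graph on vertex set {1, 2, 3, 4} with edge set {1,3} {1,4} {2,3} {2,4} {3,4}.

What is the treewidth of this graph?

2

A width-2 tree decomposition is:
Bags: B1 = {2, 3, 4}  B2 = {1, 3, 4}
Tree: B1–B2
The largest bag has 3 vertices, giving width 2; this decomposition certifies tw(G) ≤ 2. For the lower bound, the 3 vertices {1, 3, 4} are pairwise adjacent, and any tree decomposition puts a clique entirely inside one bag — forcing width ≥ 2. Combining the bounds, tw(G) = 2.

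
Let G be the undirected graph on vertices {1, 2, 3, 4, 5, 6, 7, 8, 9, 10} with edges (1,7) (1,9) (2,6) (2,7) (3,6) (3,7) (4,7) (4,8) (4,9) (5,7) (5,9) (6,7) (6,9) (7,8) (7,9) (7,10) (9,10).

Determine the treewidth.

A width-2 tree decomposition is:
Bags: B1 = {6, 7, 9}  B2 = {4, 7, 9}  B3 = {2, 6, 7}  B4 = {1, 7, 9}  B5 = {7, 9, 10}  B6 = {4, 7, 8}  B7 = {3, 6, 7}  B8 = {5, 7, 9}
Tree: B1–B2, B1–B3, B2–B4, B2–B5, B2–B6, B1–B7, B5–B8
The largest bag has 3 vertices, giving width 2; this decomposition certifies tw(G) ≤ 2. For the lower bound, the 3 vertices {4, 7, 8} are pairwise adjacent, and any tree decomposition puts a clique entirely inside one bag — forcing width ≥ 2. Hence tw(G) = 2 exactly.

2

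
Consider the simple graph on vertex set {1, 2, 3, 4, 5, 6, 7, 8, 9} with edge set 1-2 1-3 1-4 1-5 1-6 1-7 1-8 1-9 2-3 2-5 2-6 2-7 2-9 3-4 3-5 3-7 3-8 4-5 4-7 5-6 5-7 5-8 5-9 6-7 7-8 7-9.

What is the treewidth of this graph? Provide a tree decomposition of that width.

The largest bag has 5 vertices, giving width 4; this decomposition certifies tw(G) ≤ 4. Conversely, {1, 3, 5, 7, 8} is a clique of size 5, and the vertices of any clique must share a bag in every tree decomposition; so some bag has ≥ 5 vertices and tw(G) ≥ 4. Hence tw(G) = 4 exactly.

Treewidth 4.
One optimal decomposition is:
Bags: B1 = {1, 3, 5, 7, 8}  B2 = {1, 3, 4, 5, 7}  B3 = {1, 2, 3, 5, 7}  B4 = {1, 2, 5, 7, 9}  B5 = {1, 2, 5, 6, 7}
Tree: B1–B2, B1–B3, B3–B4, B3–B5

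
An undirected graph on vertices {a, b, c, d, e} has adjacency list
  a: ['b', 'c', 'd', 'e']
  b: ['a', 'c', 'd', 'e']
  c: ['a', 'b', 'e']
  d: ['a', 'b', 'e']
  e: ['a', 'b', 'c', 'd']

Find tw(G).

A width-3 tree decomposition is:
Bags: B1 = {a, b, c, e}  B2 = {a, b, d, e}
Tree: B1–B2
Each bag holds 4 vertices, so the decomposition has width 3, which upper-bounds the treewidth. Conversely, {a, b, d, e} is a clique of size 4, and the vertices of any clique must share a bag in every tree decomposition; so some bag has ≥ 4 vertices and tw(G) ≥ 3. Combining the bounds, tw(G) = 3.

3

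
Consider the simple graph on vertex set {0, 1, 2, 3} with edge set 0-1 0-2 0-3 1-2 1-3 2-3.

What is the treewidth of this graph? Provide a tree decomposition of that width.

A single bag containing all 4 vertices is trivially a valid decomposition of width 3. On the other hand G contains the 4-clique {0, 1, 2, 3}. A clique must lie in a single bag of any decomposition, so no decomposition can have width below 3. Combining the bounds, tw(G) = 3.

Treewidth 3.
One such decomposition:
Bags: B1 = {0, 1, 2, 3}
Tree: (single bag)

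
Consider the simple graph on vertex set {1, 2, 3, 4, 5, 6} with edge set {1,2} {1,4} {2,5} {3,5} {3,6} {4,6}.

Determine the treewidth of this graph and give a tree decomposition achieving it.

Treewidth 2.
One optimal decomposition is:
Bags: B1 = {2, 3, 5}  B2 = {2, 3, 6}  B3 = {2, 4, 6}  B4 = {1, 2, 4}
Tree: B1–B2, B2–B3, B3–B4

Every bag has size at most 3, so the width is 3 − 1 = 2 and tw(G) ≤ 2. The edges 2–5–3–6–4–1–2 form a cycle, so G is not a tree and its treewidth is at least 2. Hence tw(G) = 2 exactly.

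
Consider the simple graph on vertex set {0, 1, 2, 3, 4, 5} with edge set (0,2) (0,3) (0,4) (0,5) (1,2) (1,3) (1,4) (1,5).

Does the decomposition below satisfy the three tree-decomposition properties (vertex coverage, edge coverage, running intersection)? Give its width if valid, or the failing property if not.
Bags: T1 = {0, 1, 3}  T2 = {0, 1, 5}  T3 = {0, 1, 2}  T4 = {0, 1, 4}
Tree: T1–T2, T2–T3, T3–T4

Yes; width 2.

Vertex coverage: the bags together contain {0, 1, 2, 3, 4, 5}, the full vertex set. Edge coverage: each edge of G has both endpoints in at least one bag. Running intersection: for every vertex, the bags containing it form a connected subtree. All three properties hold, so this is a valid tree decomposition of width max|bag| − 1 = 2, and hence tw(G) ≤ 2.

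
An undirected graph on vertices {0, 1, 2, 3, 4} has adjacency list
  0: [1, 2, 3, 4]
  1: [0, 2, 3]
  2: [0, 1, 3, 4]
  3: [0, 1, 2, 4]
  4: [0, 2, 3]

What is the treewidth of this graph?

3

A width-3 tree decomposition is:
Bags: B1 = {0, 2, 3, 4}  B2 = {0, 1, 2, 3}
Tree: B1–B2
The largest bag has 4 vertices, giving width 3; this decomposition certifies tw(G) ≤ 3. On the other hand G contains the 4-clique {0, 1, 2, 3}. A clique must lie in a single bag of any decomposition, so no decomposition can have width below 3. The upper and lower bounds meet at 3, so that is the treewidth.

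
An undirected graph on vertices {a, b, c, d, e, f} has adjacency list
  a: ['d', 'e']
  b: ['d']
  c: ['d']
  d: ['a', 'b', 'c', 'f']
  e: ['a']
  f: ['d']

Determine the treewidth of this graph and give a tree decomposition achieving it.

Each bag holds 2 vertices, so the decomposition has width 1, which upper-bounds the treewidth. Any graph with an edge has treewidth ≥ 1, and G has the edge d–c. The upper and lower bounds meet at 1, so that is the treewidth.

Treewidth 1.
Bags: B1 = {c, d}  B2 = {a, d}  B3 = {a, e}  B4 = {d, f}  B5 = {b, d}
Tree: B1–B2, B2–B3, B2–B4, B4–B5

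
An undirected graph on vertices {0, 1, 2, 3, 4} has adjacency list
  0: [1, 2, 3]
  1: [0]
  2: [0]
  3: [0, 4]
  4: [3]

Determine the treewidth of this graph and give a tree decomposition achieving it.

Each bag holds 2 vertices, so the decomposition has width 1, which upper-bounds the treewidth. Any graph with an edge has treewidth ≥ 1, and G has the edge 0–1. Hence tw(G) = 1 exactly.

Treewidth 1.
One optimal decomposition is:
Bags: B1 = {0, 1}  B2 = {0, 3}  B3 = {0, 2}  B4 = {3, 4}
Tree: B1–B2, B2–B3, B2–B4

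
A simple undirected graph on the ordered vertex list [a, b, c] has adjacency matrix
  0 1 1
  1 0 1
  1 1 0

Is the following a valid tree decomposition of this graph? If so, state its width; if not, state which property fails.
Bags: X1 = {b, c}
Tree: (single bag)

No — vertex a appears in no bag.

A tree decomposition must satisfy three properties: every vertex lies in some bag; for every edge, both endpoints lie together in some bag; and for every vertex, the bags containing it form a connected subtree. Here vertex a appears in no bag, so the decomposition is invalid.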